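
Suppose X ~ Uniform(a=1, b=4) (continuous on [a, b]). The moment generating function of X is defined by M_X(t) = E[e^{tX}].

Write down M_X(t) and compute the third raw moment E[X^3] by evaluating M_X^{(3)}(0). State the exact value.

M_X(t) = (e^(4*t) - e^(t))/(3*t)
M^(3)(t) = (64*t^3*e^(4*t) - t^3*e^(t) - 48*t^2*e^(4*t) + 3*t^2*e^(t) + 24*t*e^(4*t) - 6*t*e^(t) - 6*e^(4*t) + 6*e^(t))/(3*t^4)

E[X^3] = M^(3)(0) = 85/4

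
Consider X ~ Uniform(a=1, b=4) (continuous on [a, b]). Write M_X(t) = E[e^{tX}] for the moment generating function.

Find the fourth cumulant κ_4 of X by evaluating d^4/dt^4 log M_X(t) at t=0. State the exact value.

κ_4 = D^4[K](0) = -27/40

M_X(t) = (e^(4*t) - e^(t))/(3*t)
K_X(t) = log M_X(t) = -log(t) + log(e^(4*t) - e^(t)) - log(3)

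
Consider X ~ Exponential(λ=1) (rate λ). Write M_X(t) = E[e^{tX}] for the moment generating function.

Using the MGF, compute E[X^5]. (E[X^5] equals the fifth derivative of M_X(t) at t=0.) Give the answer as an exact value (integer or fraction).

E[X^5] = M′′′′′(0) = 120

M_X(t) = 1/(1 - t)
M′(t) = 1/(t^2 - 2*t + 1)
M′′(t) = -2/(t^3 - 3*t^2 + 3*t - 1)
M′′′(t) = 6/(t^4 - 4*t^3 + 6*t^2 - 4*t + 1)
M′′′′(t) = -24/(t^5 - 5*t^4 + 10*t^3 - 10*t^2 + 5*t - 1)
M′′′′′(t) = 120/(t^6 - 6*t^5 + 15*t^4 - 20*t^3 + 15*t^2 - 6*t + 1)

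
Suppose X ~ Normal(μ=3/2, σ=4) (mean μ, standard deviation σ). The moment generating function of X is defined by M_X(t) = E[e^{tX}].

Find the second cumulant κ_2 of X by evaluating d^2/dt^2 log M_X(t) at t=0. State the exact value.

M_X(t) = e^(8*t^2 + 3*t/2)
K_X(t) = log M_X(t) = 8*t^2 + 3*t/2
K′(t) = 16*t + 3/2
K′′(t) = 16

κ_2 = K′′(0) = 16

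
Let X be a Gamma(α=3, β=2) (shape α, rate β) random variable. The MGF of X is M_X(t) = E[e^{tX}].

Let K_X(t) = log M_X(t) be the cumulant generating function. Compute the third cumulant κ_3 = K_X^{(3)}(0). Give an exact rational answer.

κ_3 = d^3K/dt^3 |_{t=0} = 3/4

M_X(t) = 8/(2 - t)^3
K_X(t) = log M_X(t) = -3*log(2 - t) + 3*log(2)
dK/dt = -3/(t - 2)
d^2K/dt^2 = 3/(t^2 - 4*t + 4)
d^3K/dt^3 = -6/(t^3 - 6*t^2 + 12*t - 8)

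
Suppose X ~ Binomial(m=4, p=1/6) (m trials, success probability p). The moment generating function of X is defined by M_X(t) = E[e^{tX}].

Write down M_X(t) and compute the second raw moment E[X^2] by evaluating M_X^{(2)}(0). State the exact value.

E[X^2] = M^(2)(0) = 1

M_X(t) = (e^(t)/6 + 5/6)^4
M^(2)(t) = e^(4*t)/81 + 5*e^(3*t)/36 + 25*e^(2*t)/54 + 125*e^(t)/324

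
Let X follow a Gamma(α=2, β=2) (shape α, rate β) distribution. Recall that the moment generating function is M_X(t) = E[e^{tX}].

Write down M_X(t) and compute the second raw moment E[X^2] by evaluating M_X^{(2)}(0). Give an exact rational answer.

E[X^2] = M′′(0) = 3/2

M_X(t) = 4/(2 - t)^2
M′(t) = -8/(t^3 - 6*t^2 + 12*t - 8)
M′′(t) = 24/(t^4 - 8*t^3 + 24*t^2 - 32*t + 16)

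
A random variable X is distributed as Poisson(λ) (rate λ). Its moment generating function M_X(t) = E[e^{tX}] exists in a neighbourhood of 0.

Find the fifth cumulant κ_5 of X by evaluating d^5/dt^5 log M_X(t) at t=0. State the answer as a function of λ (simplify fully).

M_X(t) = e^(λ*(e^(t) - 1))
K_X(t) = log M_X(t) = λ*(e^(t) - 1)
K^(5)(t) = λ*e^(t)

κ_5 = K^(5)(0) = λ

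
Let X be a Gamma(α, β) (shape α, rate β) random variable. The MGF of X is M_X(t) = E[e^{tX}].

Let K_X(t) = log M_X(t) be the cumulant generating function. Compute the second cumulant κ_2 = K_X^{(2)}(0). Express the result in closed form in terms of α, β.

M_X(t) = (β/(β - t))^α
K_X(t) = log M_X(t) = α*(log(β) - log(β - t))
K′(t) = -α/(-β + t)
K′′(t) = α/(β^2 - 2*β*t + t^2)

κ_2 = K′′(0) = α/β^2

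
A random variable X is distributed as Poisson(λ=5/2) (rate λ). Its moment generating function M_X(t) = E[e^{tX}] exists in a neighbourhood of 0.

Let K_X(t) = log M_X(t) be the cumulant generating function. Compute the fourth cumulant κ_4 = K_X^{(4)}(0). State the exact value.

M_X(t) = e^(5*e^(t)/2 - 5/2)
K_X(t) = log M_X(t) = 5*e^(t)/2 - 5/2
K′(t) = 5*e^(t)/2
K′′(t) = 5*e^(t)/2
K′′′(t) = 5*e^(t)/2
K′′′′(t) = 5*e^(t)/2

κ_4 = K′′′′(0) = 5/2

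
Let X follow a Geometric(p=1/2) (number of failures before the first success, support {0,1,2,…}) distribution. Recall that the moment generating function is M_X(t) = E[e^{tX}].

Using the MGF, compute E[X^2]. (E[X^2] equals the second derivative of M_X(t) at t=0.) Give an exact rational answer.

M_X(t) = 1/(2*(1 - e^(t)/2))
M^(2)(t) = (-e^(2*t) - 2*e^(t))/(e^(3*t) - 6*e^(2*t) + 12*e^(t) - 8)

E[X^2] = M^(2)(0) = 3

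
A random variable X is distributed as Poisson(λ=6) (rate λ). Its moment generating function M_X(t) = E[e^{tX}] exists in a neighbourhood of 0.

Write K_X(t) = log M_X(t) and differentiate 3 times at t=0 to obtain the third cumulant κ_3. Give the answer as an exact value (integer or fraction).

M_X(t) = e^(6*e^(t) - 6)
K_X(t) = log M_X(t) = 6*e^(t) - 6
dK/dt = 6*e^(t)
d^2K/dt^2 = 6*e^(t)
d^3K/dt^3 = 6*e^(t)

κ_3 = d^3K/dt^3 |_{t=0} = 6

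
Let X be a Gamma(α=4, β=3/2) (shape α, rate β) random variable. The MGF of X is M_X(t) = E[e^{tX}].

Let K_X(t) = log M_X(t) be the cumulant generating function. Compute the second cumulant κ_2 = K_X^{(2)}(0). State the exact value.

κ_2 = d^2K/dt^2 |_{t=0} = 16/9

M_X(t) = 81/(16*(3/2 - t)^4)
K_X(t) = log M_X(t) = -4*log(3/2 - t) - 4*log(2) + 4*log(3)
dK/dt = -8/(2*t - 3)
d^2K/dt^2 = 16/(4*t^2 - 12*t + 9)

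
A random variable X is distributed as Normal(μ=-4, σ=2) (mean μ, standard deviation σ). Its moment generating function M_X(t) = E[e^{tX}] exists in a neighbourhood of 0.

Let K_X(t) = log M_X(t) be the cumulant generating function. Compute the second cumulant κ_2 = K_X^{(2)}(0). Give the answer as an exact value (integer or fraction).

M_X(t) = e^(2*t^2 - 4*t)
K_X(t) = log M_X(t) = 2*t^2 - 4*t
K′(t) = 4*t - 4
K′′(t) = 4

κ_2 = K′′(0) = 4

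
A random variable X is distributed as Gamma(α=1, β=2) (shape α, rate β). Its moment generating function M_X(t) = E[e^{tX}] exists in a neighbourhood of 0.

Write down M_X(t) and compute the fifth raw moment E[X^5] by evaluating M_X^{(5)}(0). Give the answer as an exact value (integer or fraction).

E[X^5] = d^5M/dt^5 |_{t=0} = 15/4

M_X(t) = 2/(2 - t)
dM/dt = 2/(t^2 - 4*t + 4)
d^2M/dt^2 = -4/(t^3 - 6*t^2 + 12*t - 8)
d^3M/dt^3 = 12/(t^4 - 8*t^3 + 24*t^2 - 32*t + 16)
d^4M/dt^4 = -48/(t^5 - 10*t^4 + 40*t^3 - 80*t^2 + 80*t - 32)
d^5M/dt^5 = 240/(t^6 - 12*t^5 + 60*t^4 - 160*t^3 + 240*t^2 - 192*t + 64)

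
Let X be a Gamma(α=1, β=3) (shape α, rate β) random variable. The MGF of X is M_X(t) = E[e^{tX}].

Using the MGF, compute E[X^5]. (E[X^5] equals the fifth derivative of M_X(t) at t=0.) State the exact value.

E[X^5] = M′′′′′(0) = 40/81

M_X(t) = 3/(3 - t)
M′(t) = 3/(t^2 - 6*t + 9)
M′′(t) = -6/(t^3 - 9*t^2 + 27*t - 27)
M′′′(t) = 18/(t^4 - 12*t^3 + 54*t^2 - 108*t + 81)
M′′′′(t) = -72/(t^5 - 15*t^4 + 90*t^3 - 270*t^2 + 405*t - 243)
M′′′′′(t) = 360/(t^6 - 18*t^5 + 135*t^4 - 540*t^3 + 1215*t^2 - 1458*t + 729)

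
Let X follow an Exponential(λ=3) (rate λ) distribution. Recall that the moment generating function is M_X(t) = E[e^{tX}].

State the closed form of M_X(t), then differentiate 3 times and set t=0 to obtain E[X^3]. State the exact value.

M_X(t) = 3/(3 - t)
D^3[M](t) = 18/(t^4 - 12*t^3 + 54*t^2 - 108*t + 81)

E[X^3] = D^3[M](0) = 2/9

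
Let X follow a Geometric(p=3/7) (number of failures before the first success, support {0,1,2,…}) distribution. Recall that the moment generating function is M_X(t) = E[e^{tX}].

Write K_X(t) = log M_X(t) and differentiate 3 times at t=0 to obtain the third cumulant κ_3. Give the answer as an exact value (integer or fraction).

κ_3 = K′′′(0) = 308/27

M_X(t) = 3/(7*(1 - 4*e^(t)/7))
K_X(t) = log M_X(t) = -log(1 - 4*e^(t)/7) - log(7) + log(3)
K′(t) = -4*e^(t)/(4*e^(t) - 7)
K′′(t) = 28*e^(t)/(16*e^(2*t) - 56*e^(t) + 49)
K′′′(t) = (-112*e^(2*t) - 196*e^(t))/(64*e^(3*t) - 336*e^(2*t) + 588*e^(t) - 343)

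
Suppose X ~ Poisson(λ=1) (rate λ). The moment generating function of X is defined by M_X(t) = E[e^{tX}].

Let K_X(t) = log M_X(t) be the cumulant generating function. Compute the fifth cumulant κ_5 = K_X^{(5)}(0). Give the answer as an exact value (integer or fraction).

κ_5 = D^5[K](0) = 1

M_X(t) = e^(e^(t) - 1)
K_X(t) = log M_X(t) = e^(t) - 1
D^5[K](t) = e^(t)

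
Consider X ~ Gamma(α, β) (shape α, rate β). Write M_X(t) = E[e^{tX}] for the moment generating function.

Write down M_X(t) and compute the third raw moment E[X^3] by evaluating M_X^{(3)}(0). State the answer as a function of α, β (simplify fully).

M_X(t) = (β/(β - t))^α
dM/dt = -α*β^α*(1/(β - t))^α/(-β + t)
d^2M/dt^2 = (α^2*β^α*(1/(β - t))^α + α*β^α*(1/(β - t))^α)/(β^2 - 2*β*t + t^2)
d^3M/dt^3 = (-α^3*β^α*(1/(β - t))^α - 3*α^2*β^α*(1/(β - t))^α - 2*α*β^α*(1/(β - t))^α)/(-β^3 + 3*β^2*t - 3*β*t^2 + t^3)

E[X^3] = d^3M/dt^3 |_{t=0} = α*(α^2 + 3*α + 2)/β^3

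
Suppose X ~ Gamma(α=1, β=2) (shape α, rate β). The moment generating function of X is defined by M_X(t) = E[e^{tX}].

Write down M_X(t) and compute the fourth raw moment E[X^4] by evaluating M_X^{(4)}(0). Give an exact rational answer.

E[X^4] = D^4[M](0) = 3/2

M_X(t) = 2/(2 - t)
D^4[M](t) = -48/(t^5 - 10*t^4 + 40*t^3 - 80*t^2 + 80*t - 32)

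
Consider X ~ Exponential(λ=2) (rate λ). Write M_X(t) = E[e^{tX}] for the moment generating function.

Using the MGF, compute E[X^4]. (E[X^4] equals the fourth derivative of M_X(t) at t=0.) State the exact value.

E[X^4] = D^4[M](0) = 3/2

M_X(t) = 2/(2 - t)
D^4[M](t) = -48/(t^5 - 10*t^4 + 40*t^3 - 80*t^2 + 80*t - 32)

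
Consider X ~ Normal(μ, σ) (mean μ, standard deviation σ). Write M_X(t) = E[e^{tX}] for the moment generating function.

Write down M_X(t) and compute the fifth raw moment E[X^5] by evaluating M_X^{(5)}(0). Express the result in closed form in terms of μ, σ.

E[X^5] = M^(5)(0) = μ*(μ^4 + 10*μ^2*σ^2 + 15*σ^4)

M_X(t) = e^(μ*t + σ^2*t^2/2)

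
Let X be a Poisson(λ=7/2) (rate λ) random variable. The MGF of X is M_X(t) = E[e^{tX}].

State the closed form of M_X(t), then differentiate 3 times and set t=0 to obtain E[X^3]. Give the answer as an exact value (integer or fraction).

M_X(t) = e^(7*e^(t)/2 - 7/2)
dM/dt = 7*e^(-7/2)*e^(t)*e^(7*e^(t)/2)/2
d^2M/dt^2 = (49*e^(2*t)*e^(7*e^(t)/2) + 14*e^(t)*e^(7*e^(t)/2))*e^(-7/2)/4
d^3M/dt^3 = (343*e^(3*t)*e^(7*e^(t)/2) + 294*e^(2*t)*e^(7*e^(t)/2) + 28*e^(t)*e^(7*e^(t)/2))*e^(-7/2)/8

E[X^3] = d^3M/dt^3 |_{t=0} = 665/8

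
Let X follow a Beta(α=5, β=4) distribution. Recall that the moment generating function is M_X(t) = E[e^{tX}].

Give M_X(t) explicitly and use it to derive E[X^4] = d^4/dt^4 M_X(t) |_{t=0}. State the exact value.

M_X(t) = ₁F₁(5; 9; t)
D^4[M](t) = 14*₁F₁(9; 13; t)/99

E[X^4] = D^4[M](0) = 14/99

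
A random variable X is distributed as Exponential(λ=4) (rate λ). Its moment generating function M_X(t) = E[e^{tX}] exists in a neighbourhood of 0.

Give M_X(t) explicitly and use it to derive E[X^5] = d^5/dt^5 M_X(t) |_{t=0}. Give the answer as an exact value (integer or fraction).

M_X(t) = 4/(4 - t)
D^5[M](t) = 480/(t^6 - 24*t^5 + 240*t^4 - 1280*t^3 + 3840*t^2 - 6144*t + 4096)

E[X^5] = D^5[M](0) = 15/128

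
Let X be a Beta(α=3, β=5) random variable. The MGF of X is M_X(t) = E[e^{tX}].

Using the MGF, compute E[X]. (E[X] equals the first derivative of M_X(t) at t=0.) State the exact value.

E[X] = dM/dt |_{t=0} = 3/8

M_X(t) = ₁F₁(3; 8; t)
dM/dt = 3*₁F₁(4; 9; t)/8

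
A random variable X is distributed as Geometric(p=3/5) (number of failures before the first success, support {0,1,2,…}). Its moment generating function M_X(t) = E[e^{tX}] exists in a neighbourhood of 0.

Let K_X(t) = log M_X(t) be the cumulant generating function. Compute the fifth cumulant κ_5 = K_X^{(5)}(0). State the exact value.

M_X(t) = 3/(5*(1 - 2*e^(t)/5))
K_X(t) = log M_X(t) = -log(1 - 2*e^(t)/5) - log(5) + log(3)
dK/dt = -2*e^(t)/(2*e^(t) - 5)
d^2K/dt^2 = 10*e^(t)/(4*e^(2*t) - 20*e^(t) + 25)
d^3K/dt^3 = (-20*e^(2*t) - 50*e^(t))/(8*e^(3*t) - 60*e^(2*t) + 150*e^(t) - 125)
d^4K/dt^4 = (40*e^(3*t) + 400*e^(2*t) + 250*e^(t))/(16*e^(4*t) - 160*e^(3*t) + 600*e^(2*t) - 1000*e^(t) + 625)
d^5K/dt^5 = (-80*e^(4*t) - 2200*e^(3*t) - 5500*e^(2*t) - 1250*e^(t))/(32*e^(5*t) - 400*e^(4*t) + 2000*e^(3*t) - 5000*e^(2*t) + 6250*e^(t) - 3125)

κ_5 = d^5K/dt^5 |_{t=0} = 3010/81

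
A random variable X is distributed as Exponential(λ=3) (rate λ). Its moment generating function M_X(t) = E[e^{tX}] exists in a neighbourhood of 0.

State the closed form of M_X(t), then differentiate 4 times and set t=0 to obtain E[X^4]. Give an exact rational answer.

E[X^4] = D^4[M](0) = 8/27

M_X(t) = 3/(3 - t)
D^4[M](t) = -72/(t^5 - 15*t^4 + 90*t^3 - 270*t^2 + 405*t - 243)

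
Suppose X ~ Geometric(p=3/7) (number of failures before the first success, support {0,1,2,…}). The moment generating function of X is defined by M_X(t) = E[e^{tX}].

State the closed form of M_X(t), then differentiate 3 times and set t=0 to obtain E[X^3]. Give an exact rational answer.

M_X(t) = 3/(7*(1 - 4*e^(t)/7))
D^3[M](t) = (192*e^(3*t) + 1344*e^(2*t) + 588*e^(t))/(256*e^(4*t) - 1792*e^(3*t) + 4704*e^(2*t) - 5488*e^(t) + 2401)

E[X^3] = D^3[M](0) = 236/9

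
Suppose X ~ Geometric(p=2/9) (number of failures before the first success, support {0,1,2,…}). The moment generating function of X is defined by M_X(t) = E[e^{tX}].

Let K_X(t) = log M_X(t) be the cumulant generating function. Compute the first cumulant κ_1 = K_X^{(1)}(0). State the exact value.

κ_1 = dK/dt |_{t=0} = 7/2

M_X(t) = 2/(9*(1 - 7*e^(t)/9))
K_X(t) = log M_X(t) = -log(1 - 7*e^(t)/9) - 2*log(3) + log(2)
dK/dt = -7*e^(t)/(7*e^(t) - 9)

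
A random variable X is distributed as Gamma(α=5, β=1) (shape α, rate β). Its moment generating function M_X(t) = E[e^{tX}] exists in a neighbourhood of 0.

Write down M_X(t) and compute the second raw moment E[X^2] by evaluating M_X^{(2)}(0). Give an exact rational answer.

E[X^2] = d^2M/dt^2 |_{t=0} = 30

M_X(t) = (1 - t)^(-5)
dM/dt = 5/(t^6 - 6*t^5 + 15*t^4 - 20*t^3 + 15*t^2 - 6*t + 1)
d^2M/dt^2 = -30/(t^7 - 7*t^6 + 21*t^5 - 35*t^4 + 35*t^3 - 21*t^2 + 7*t - 1)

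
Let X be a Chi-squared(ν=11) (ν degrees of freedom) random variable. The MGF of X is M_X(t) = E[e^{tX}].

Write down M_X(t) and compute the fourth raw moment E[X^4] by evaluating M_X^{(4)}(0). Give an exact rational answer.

M_X(t) = (1 - 2*t)^(-11/2)

E[X^4] = M^(4)(0) = 36465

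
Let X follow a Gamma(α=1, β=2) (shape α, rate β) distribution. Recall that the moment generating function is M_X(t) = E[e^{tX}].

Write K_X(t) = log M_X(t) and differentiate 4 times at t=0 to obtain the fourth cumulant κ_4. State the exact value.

κ_4 = D^4[K](0) = 3/8

M_X(t) = 2/(2 - t)
K_X(t) = log M_X(t) = -log(2 - t) + log(2)
D^4[K](t) = 6/(t^4 - 8*t^3 + 24*t^2 - 32*t + 16)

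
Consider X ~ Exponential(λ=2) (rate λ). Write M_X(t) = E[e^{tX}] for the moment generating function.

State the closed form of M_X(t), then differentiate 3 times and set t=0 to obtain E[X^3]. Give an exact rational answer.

E[X^3] = d^3M/dt^3 |_{t=0} = 3/4

M_X(t) = 2/(2 - t)
dM/dt = 2/(t^2 - 4*t + 4)
d^2M/dt^2 = -4/(t^3 - 6*t^2 + 12*t - 8)
d^3M/dt^3 = 12/(t^4 - 8*t^3 + 24*t^2 - 32*t + 16)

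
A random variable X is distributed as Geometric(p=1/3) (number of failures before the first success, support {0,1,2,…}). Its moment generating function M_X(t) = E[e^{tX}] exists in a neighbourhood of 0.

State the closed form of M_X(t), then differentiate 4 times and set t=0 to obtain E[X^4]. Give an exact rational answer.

E[X^4] = M′′′′(0) = 730

M_X(t) = 1/(3*(1 - 2*e^(t)/3))
M′(t) = 2*e^(t)/(4*e^(2*t) - 12*e^(t) + 9)
M′′(t) = (-4*e^(2*t) - 6*e^(t))/(8*e^(3*t) - 36*e^(2*t) + 54*e^(t) - 27)
M′′′(t) = (8*e^(3*t) + 48*e^(2*t) + 18*e^(t))/(16*e^(4*t) - 96*e^(3*t) + 216*e^(2*t) - 216*e^(t) + 81)
M′′′′(t) = (-16*e^(4*t) - 264*e^(3*t) - 396*e^(2*t) - 54*e^(t))/(32*e^(5*t) - 240*e^(4*t) + 720*e^(3*t) - 1080*e^(2*t) + 810*e^(t) - 243)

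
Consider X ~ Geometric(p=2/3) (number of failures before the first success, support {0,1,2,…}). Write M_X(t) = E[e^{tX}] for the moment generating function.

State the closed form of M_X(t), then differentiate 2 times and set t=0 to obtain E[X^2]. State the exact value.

E[X^2] = M′′(0) = 1

M_X(t) = 2/(3*(1 - e^(t)/3))
M′(t) = 2*e^(t)/(e^(2*t) - 6*e^(t) + 9)
M′′(t) = (-2*e^(2*t) - 6*e^(t))/(e^(3*t) - 9*e^(2*t) + 27*e^(t) - 27)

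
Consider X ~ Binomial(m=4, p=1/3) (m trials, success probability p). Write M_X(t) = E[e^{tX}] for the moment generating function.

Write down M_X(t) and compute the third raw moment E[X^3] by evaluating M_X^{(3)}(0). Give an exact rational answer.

E[X^3] = D^3[M](0) = 56/9

M_X(t) = (e^(t)/3 + 2/3)^4
D^3[M](t) = 64*e^(4*t)/81 + 8*e^(3*t)/3 + 64*e^(2*t)/27 + 32*e^(t)/81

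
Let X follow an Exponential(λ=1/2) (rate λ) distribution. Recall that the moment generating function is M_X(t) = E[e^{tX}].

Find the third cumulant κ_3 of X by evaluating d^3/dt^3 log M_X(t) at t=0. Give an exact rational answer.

κ_3 = d^3K/dt^3 |_{t=0} = 16

M_X(t) = 1/(2*(1/2 - t))
K_X(t) = log M_X(t) = -log(1/2 - t) - log(2)
dK/dt = -2/(2*t - 1)
d^2K/dt^2 = 4/(4*t^2 - 4*t + 1)
d^3K/dt^3 = -16/(8*t^3 - 12*t^2 + 6*t - 1)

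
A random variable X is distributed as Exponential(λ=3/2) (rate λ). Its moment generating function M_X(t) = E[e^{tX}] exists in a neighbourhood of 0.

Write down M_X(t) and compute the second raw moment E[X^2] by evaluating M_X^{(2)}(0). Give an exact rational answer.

E[X^2] = D^2[M](0) = 8/9

M_X(t) = 3/(2*(3/2 - t))
D^2[M](t) = -24/(8*t^3 - 36*t^2 + 54*t - 27)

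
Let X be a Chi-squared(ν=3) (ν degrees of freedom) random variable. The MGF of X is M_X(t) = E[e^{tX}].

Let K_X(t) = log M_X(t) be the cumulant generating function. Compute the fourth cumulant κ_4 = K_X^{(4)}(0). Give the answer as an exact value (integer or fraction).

κ_4 = K′′′′(0) = 144

M_X(t) = (1 - 2*t)^(-3/2)
K_X(t) = log M_X(t) = -3*log(1 - 2*t)/2
K′(t) = -3/(2*t - 1)
K′′(t) = 6/(4*t^2 - 4*t + 1)
K′′′(t) = -24/(8*t^3 - 12*t^2 + 6*t - 1)
K′′′′(t) = 144/(16*t^4 - 32*t^3 + 24*t^2 - 8*t + 1)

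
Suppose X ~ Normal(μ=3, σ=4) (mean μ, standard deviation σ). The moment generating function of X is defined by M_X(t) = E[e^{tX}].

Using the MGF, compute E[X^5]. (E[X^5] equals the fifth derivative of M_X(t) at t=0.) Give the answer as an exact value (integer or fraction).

M_X(t) = e^(8*t^2 + 3*t)
M′(t) = 16*t*e^(3*t)*e^(8*t^2) + 3*e^(3*t)*e^(8*t^2)
M′′(t) = 256*t^2*e^(3*t)*e^(8*t^2) + 96*t*e^(3*t)*e^(8*t^2) + 25*e^(3*t)*e^(8*t^2)
M′′′(t) = 4096*t^3*e^(3*t)*e^(8*t^2) + 2304*t^2*e^(3*t)*e^(8*t^2) + 1200*t*e^(3*t)*e^(8*t^2) + 171*e^(3*t)*e^(8*t^2)
M′′′′(t) = 65536*t^4*e^(3*t)*e^(8*t^2) + 49152*t^3*e^(3*t)*e^(8*t^2) + 38400*t^2*e^(3*t)*e^(8*t^2) + 10944*t*e^(3*t)*e^(8*t^2) + 1713*e^(3*t)*e^(8*t^2)

E[X^5] = M′′′′′(0) = 16083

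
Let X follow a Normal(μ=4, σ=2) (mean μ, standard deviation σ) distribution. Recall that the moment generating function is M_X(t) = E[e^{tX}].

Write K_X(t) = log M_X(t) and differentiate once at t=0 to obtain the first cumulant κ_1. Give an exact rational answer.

κ_1 = dK/dt |_{t=0} = 4

M_X(t) = e^(2*t^2 + 4*t)
K_X(t) = log M_X(t) = 2*t^2 + 4*t
dK/dt = 4*t + 4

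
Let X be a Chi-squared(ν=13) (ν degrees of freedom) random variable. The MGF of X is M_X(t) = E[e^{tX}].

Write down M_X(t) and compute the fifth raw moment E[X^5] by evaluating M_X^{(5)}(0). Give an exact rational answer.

E[X^5] = D^5[M](0) = 1322685

M_X(t) = (1 - 2*t)^(-13/2)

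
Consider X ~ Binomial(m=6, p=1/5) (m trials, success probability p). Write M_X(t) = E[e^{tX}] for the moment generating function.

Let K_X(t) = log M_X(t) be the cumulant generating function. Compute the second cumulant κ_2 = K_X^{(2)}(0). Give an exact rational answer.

M_X(t) = (e^(t)/5 + 4/5)^6
K_X(t) = log M_X(t) = 6*log(e^(t)/5 + 4/5)
dK/dt = 6*e^(t)/(e^(t) + 4)
d^2K/dt^2 = 24*e^(t)/(e^(2*t) + 8*e^(t) + 16)

κ_2 = d^2K/dt^2 |_{t=0} = 24/25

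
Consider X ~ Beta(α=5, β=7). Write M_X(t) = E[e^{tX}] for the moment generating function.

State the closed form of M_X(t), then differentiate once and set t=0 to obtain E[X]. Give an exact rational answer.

M_X(t) = ₁F₁(5; 12; t)
M^(1)(t) = 5*₁F₁(6; 13; t)/12

E[X] = M^(1)(0) = 5/12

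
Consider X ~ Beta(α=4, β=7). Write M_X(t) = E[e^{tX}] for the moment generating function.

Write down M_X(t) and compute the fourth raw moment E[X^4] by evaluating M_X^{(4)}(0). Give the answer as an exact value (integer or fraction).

E[X^4] = D^4[M](0) = 5/143

M_X(t) = ₁F₁(4; 11; t)
D^4[M](t) = 5*₁F₁(8; 15; t)/143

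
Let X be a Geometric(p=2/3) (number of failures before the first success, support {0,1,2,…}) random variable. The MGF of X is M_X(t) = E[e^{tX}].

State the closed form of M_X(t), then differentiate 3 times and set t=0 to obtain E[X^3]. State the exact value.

M_X(t) = 2/(3*(1 - e^(t)/3))
M′(t) = 2*e^(t)/(e^(2*t) - 6*e^(t) + 9)
M′′(t) = (-2*e^(2*t) - 6*e^(t))/(e^(3*t) - 9*e^(2*t) + 27*e^(t) - 27)
M′′′(t) = (2*e^(3*t) + 24*e^(2*t) + 18*e^(t))/(e^(4*t) - 12*e^(3*t) + 54*e^(2*t) - 108*e^(t) + 81)

E[X^3] = M′′′(0) = 11/4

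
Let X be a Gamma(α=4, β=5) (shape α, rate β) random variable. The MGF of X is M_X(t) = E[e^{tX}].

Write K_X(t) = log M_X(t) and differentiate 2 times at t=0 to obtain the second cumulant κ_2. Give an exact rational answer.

M_X(t) = 625/(5 - t)^4
K_X(t) = log M_X(t) = -4*log(5 - t) + 4*log(5)
dK/dt = -4/(t - 5)
d^2K/dt^2 = 4/(t^2 - 10*t + 25)

κ_2 = d^2K/dt^2 |_{t=0} = 4/25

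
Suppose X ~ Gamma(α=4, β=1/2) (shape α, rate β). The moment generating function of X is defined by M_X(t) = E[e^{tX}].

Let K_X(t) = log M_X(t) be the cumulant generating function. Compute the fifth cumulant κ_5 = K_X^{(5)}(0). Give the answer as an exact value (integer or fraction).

κ_5 = D^5[K](0) = 3072

M_X(t) = 1/(16*(1/2 - t)^4)
K_X(t) = log M_X(t) = -4*log(1/2 - t) - 4*log(2)
D^5[K](t) = -3072/(32*t^5 - 80*t^4 + 80*t^3 - 40*t^2 + 10*t - 1)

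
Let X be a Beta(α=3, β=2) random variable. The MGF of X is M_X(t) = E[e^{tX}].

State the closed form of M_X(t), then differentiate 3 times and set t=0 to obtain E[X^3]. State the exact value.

M_X(t) = ₁F₁(3; 5; t)
D^3[M](t) = 2*₁F₁(6; 8; t)/7

E[X^3] = D^3[M](0) = 2/7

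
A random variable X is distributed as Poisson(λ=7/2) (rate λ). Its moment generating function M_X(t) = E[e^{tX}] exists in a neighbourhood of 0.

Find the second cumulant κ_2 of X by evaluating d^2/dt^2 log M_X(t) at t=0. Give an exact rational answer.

κ_2 = K′′(0) = 7/2

M_X(t) = e^(7*e^(t)/2 - 7/2)
K_X(t) = log M_X(t) = 7*e^(t)/2 - 7/2
K′(t) = 7*e^(t)/2
K′′(t) = 7*e^(t)/2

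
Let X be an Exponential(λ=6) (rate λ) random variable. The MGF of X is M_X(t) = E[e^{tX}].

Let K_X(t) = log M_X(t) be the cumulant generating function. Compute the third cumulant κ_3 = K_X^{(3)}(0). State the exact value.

M_X(t) = 6/(6 - t)
K_X(t) = log M_X(t) = -log(6 - t) + log(6)
dK/dt = -1/(t - 6)
d^2K/dt^2 = 1/(t^2 - 12*t + 36)
d^3K/dt^3 = -2/(t^3 - 18*t^2 + 108*t - 216)

κ_3 = d^3K/dt^3 |_{t=0} = 1/108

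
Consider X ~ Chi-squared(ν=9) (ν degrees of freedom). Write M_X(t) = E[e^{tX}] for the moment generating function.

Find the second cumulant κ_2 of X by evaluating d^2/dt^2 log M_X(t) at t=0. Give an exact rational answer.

κ_2 = K′′(0) = 18

M_X(t) = (1 - 2*t)^(-9/2)
K_X(t) = log M_X(t) = -9*log(1 - 2*t)/2
K′(t) = -9/(2*t - 1)
K′′(t) = 18/(4*t^2 - 4*t + 1)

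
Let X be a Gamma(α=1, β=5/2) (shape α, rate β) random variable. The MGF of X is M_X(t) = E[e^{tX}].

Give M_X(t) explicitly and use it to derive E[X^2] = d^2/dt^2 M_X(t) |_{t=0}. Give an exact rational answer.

E[X^2] = d^2M/dt^2 |_{t=0} = 8/25

M_X(t) = 5/(2*(5/2 - t))
dM/dt = 10/(4*t^2 - 20*t + 25)
d^2M/dt^2 = -40/(8*t^3 - 60*t^2 + 150*t - 125)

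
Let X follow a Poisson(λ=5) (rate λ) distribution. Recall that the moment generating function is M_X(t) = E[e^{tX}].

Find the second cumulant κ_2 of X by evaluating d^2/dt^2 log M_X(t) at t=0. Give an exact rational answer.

κ_2 = D^2[K](0) = 5

M_X(t) = e^(5*e^(t) - 5)
K_X(t) = log M_X(t) = 5*e^(t) - 5
D^2[K](t) = 5*e^(t)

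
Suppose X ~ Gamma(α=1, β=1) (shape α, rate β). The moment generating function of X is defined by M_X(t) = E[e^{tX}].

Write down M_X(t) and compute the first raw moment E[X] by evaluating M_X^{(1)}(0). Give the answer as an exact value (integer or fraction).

M_X(t) = 1/(1 - t)
D[M](t) = 1/(t^2 - 2*t + 1)

E[X] = D[M](0) = 1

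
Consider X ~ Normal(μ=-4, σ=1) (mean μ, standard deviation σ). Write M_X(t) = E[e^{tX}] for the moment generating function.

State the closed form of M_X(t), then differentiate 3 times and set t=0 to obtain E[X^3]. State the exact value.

E[X^3] = D^3[M](0) = -76

M_X(t) = e^(t^2/2 - 4*t)
D^3[M](t) = (t^3*e^(t^2/2) - 12*t^2*e^(t^2/2) + 51*t*e^(t^2/2) - 76*e^(t^2/2))*e^(-4*t)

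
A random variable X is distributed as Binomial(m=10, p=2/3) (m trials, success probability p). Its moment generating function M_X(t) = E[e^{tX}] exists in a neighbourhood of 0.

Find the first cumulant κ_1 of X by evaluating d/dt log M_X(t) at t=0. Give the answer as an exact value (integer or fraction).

M_X(t) = (2*e^(t)/3 + 1/3)^10
K_X(t) = log M_X(t) = 10*log(2*e^(t)/3 + 1/3)
K′(t) = 20*e^(t)/(2*e^(t) + 1)

κ_1 = K′(0) = 20/3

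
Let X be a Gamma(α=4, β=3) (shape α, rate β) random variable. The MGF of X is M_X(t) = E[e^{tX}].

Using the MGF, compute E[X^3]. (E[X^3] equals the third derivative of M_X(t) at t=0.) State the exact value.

M_X(t) = 81/(3 - t)^4
D^3[M](t) = -9720/(t^7 - 21*t^6 + 189*t^5 - 945*t^4 + 2835*t^3 - 5103*t^2 + 5103*t - 2187)

E[X^3] = D^3[M](0) = 40/9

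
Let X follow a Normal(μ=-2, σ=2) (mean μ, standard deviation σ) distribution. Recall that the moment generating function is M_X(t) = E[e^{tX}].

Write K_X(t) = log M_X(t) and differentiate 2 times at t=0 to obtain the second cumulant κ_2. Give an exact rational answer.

M_X(t) = e^(2*t^2 - 2*t)
K_X(t) = log M_X(t) = 2*t^2 - 2*t
K′(t) = 4*t - 2
K′′(t) = 4

κ_2 = K′′(0) = 4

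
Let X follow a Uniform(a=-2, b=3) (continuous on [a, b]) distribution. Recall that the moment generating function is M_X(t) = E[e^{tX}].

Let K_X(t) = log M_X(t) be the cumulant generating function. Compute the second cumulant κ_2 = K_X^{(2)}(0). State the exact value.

κ_2 = K^(2)(0) = 25/12

M_X(t) = (e^(3*t) - e^(-2*t))/(5*t)
K_X(t) = log M_X(t) = -log(t) + log(e^(3*t) - e^(-2*t)) - log(5)
K^(2)(t) = (-25*t^2*e^(5*t) + e^(10*t) - 2*e^(5*t) + 1)/(t^2*e^(10*t) - 2*t^2*e^(5*t) + t^2)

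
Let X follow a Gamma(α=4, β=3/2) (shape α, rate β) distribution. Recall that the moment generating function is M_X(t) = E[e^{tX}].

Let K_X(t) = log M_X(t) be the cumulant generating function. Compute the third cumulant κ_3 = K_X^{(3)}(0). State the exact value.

M_X(t) = 81/(16*(3/2 - t)^4)
K_X(t) = log M_X(t) = -4*log(3/2 - t) - 4*log(2) + 4*log(3)
K′(t) = -8/(2*t - 3)
K′′(t) = 16/(4*t^2 - 12*t + 9)
K′′′(t) = -64/(8*t^3 - 36*t^2 + 54*t - 27)

κ_3 = K′′′(0) = 64/27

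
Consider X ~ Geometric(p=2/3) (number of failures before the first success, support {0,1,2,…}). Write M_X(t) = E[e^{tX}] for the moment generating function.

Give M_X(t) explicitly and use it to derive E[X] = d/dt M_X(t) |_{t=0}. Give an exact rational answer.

E[X] = M^(1)(0) = 1/2

M_X(t) = 2/(3*(1 - e^(t)/3))
M^(1)(t) = 2*e^(t)/(e^(2*t) - 6*e^(t) + 9)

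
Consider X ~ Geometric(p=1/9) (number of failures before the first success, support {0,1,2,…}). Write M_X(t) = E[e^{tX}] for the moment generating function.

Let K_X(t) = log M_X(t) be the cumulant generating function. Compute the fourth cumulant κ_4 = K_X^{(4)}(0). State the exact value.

κ_4 = K^(4)(0) = 31176

M_X(t) = 1/(9*(1 - 8*e^(t)/9))
K_X(t) = log M_X(t) = -log(1 - 8*e^(t)/9) - 2*log(3)
K^(4)(t) = (4608*e^(3*t) + 20736*e^(2*t) + 5832*e^(t))/(4096*e^(4*t) - 18432*e^(3*t) + 31104*e^(2*t) - 23328*e^(t) + 6561)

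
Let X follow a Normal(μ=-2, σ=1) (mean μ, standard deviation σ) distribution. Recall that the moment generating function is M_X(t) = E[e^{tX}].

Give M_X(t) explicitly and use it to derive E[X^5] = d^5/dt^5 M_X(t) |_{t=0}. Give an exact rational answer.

E[X^5] = D^5[M](0) = -142

M_X(t) = e^(t^2/2 - 2*t)
D^5[M](t) = (t^5*e^(t^2/2) - 10*t^4*e^(t^2/2) + 50*t^3*e^(t^2/2) - 140*t^2*e^(t^2/2) + 215*t*e^(t^2/2) - 142*e^(t^2/2))*e^(-2*t)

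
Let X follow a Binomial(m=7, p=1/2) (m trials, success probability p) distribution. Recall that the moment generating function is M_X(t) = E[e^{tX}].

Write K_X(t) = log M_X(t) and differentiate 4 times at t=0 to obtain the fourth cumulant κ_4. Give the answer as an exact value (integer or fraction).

M_X(t) = (e^(t)/2 + 1/2)^7
K_X(t) = log M_X(t) = 7*log(e^(t)/2 + 1/2)
K^(4)(t) = (7*e^(3*t) - 28*e^(2*t) + 7*e^(t))/(e^(4*t) + 4*e^(3*t) + 6*e^(2*t) + 4*e^(t) + 1)

κ_4 = K^(4)(0) = -7/8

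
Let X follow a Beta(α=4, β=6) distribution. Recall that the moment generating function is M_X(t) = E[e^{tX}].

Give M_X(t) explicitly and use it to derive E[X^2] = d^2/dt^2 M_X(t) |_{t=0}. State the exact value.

M_X(t) = ₁F₁(4; 10; t)
dM/dt = 2*₁F₁(5; 11; t)/5
d^2M/dt^2 = 2*₁F₁(6; 12; t)/11

E[X^2] = d^2M/dt^2 |_{t=0} = 2/11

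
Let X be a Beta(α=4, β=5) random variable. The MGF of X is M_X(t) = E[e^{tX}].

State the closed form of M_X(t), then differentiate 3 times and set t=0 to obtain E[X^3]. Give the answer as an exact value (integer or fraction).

M_X(t) = ₁F₁(4; 9; t)
D^3[M](t) = 4*₁F₁(7; 12; t)/33

E[X^3] = D^3[M](0) = 4/33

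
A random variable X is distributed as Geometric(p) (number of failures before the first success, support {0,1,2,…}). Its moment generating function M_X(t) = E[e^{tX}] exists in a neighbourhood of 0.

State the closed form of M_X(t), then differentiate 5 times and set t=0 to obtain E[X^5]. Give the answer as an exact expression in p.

E[X^5] = D^5[M](0) = -1 + 31/p - 180/p^2 + 390/p^3 - 360/p^4 + 120/p^5

M_X(t) = p/(-(1 - p)*e^(t) + 1)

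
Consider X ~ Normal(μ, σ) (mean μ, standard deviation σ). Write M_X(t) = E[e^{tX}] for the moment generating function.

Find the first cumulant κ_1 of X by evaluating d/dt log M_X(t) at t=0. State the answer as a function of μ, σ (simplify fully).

κ_1 = K^(1)(0) = μ

M_X(t) = e^(μ*t + σ^2*t^2/2)
K_X(t) = log M_X(t) = μ*t + σ^2*t^2/2
K^(1)(t) = μ + σ^2*t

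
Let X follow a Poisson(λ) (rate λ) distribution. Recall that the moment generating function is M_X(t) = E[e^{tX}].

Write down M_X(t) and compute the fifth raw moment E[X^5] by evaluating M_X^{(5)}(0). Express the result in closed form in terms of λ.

E[X^5] = M^(5)(0) = λ*(λ^4 + 10*λ^3 + 25*λ^2 + 15*λ + 1)

M_X(t) = e^(λ*(e^(t) - 1))
M^(5)(t) = (λ^5*e^(5*t)*e^(λ*e^(t)) + 10*λ^4*e^(4*t)*e^(λ*e^(t)) + 25*λ^3*e^(3*t)*e^(λ*e^(t)) + 15*λ^2*e^(2*t)*e^(λ*e^(t)) + λ*e^(t)*e^(λ*e^(t)))*e^(-λ)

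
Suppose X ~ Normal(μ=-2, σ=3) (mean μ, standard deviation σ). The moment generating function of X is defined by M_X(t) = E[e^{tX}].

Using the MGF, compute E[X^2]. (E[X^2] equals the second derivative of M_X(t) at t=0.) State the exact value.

M_X(t) = e^(9*t^2/2 - 2*t)
M^(2)(t) = (81*t^2*e^(9*t^2/2) - 36*t*e^(9*t^2/2) + 13*e^(9*t^2/2))*e^(-2*t)

E[X^2] = M^(2)(0) = 13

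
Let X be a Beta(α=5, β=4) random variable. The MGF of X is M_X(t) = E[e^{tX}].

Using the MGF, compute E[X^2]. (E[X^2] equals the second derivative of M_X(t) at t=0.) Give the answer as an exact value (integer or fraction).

M_X(t) = ₁F₁(5; 9; t)
dM/dt = 5*₁F₁(6; 10; t)/9
d^2M/dt^2 = ₁F₁(7; 11; t)/3

E[X^2] = d^2M/dt^2 |_{t=0} = 1/3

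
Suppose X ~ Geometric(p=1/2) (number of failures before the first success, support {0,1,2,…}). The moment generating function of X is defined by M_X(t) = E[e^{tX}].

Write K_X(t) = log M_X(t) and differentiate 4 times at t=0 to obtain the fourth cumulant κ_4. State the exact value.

M_X(t) = 1/(2*(1 - e^(t)/2))
K_X(t) = log M_X(t) = -log(1 - e^(t)/2) - log(2)
dK/dt = -e^(t)/(e^(t) - 2)
d^2K/dt^2 = 2*e^(t)/(e^(2*t) - 4*e^(t) + 4)
d^3K/dt^3 = (-2*e^(2*t) - 4*e^(t))/(e^(3*t) - 6*e^(2*t) + 12*e^(t) - 8)
d^4K/dt^4 = (2*e^(3*t) + 16*e^(2*t) + 8*e^(t))/(e^(4*t) - 8*e^(3*t) + 24*e^(2*t) - 32*e^(t) + 16)

κ_4 = d^4K/dt^4 |_{t=0} = 26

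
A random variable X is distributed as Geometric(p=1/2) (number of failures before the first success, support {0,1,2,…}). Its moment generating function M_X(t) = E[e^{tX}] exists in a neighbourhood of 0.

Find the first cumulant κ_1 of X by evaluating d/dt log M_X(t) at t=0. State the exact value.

M_X(t) = 1/(2*(1 - e^(t)/2))
K_X(t) = log M_X(t) = -log(1 - e^(t)/2) - log(2)
K^(1)(t) = -e^(t)/(e^(t) - 2)

κ_1 = K^(1)(0) = 1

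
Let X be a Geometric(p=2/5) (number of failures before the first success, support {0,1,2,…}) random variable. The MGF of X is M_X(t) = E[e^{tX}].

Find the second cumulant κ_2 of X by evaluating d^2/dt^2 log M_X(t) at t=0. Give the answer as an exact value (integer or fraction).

M_X(t) = 2/(5*(1 - 3*e^(t)/5))
K_X(t) = log M_X(t) = -log(1 - 3*e^(t)/5) - log(5) + log(2)
K′(t) = -3*e^(t)/(3*e^(t) - 5)
K′′(t) = 15*e^(t)/(9*e^(2*t) - 30*e^(t) + 25)

κ_2 = K′′(0) = 15/4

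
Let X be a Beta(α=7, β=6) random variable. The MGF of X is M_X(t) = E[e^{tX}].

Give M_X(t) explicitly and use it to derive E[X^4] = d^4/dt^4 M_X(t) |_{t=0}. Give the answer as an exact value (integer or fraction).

M_X(t) = ₁F₁(7; 13; t)
M′(t) = 7*₁F₁(8; 14; t)/13
M′′(t) = 4*₁F₁(9; 15; t)/13
M′′′(t) = 12*₁F₁(10; 16; t)/65
M′′′′(t) = 3*₁F₁(11; 17; t)/26

E[X^4] = M′′′′(0) = 3/26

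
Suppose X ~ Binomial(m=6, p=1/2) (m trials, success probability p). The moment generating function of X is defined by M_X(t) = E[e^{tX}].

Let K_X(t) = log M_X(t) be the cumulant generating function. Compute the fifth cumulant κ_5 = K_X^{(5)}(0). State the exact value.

M_X(t) = (e^(t)/2 + 1/2)^6
K_X(t) = log M_X(t) = 6*log(e^(t)/2 + 1/2)
dK/dt = 6*e^(t)/(e^(t) + 1)
d^2K/dt^2 = 6*e^(t)/(e^(2*t) + 2*e^(t) + 1)
d^3K/dt^3 = (-6*e^(2*t) + 6*e^(t))/(e^(3*t) + 3*e^(2*t) + 3*e^(t) + 1)
d^4K/dt^4 = (6*e^(3*t) - 24*e^(2*t) + 6*e^(t))/(e^(4*t) + 4*e^(3*t) + 6*e^(2*t) + 4*e^(t) + 1)
d^5K/dt^5 = (-6*e^(4*t) + 66*e^(3*t) - 66*e^(2*t) + 6*e^(t))/(e^(5*t) + 5*e^(4*t) + 10*e^(3*t) + 10*e^(2*t) + 5*e^(t) + 1)

κ_5 = d^5K/dt^5 |_{t=0} = 0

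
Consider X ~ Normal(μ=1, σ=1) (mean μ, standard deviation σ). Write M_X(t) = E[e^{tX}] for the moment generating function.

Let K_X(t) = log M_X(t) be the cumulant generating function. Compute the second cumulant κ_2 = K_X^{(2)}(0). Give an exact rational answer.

κ_2 = D^2[K](0) = 1

M_X(t) = e^(t^2/2 + t)
K_X(t) = log M_X(t) = t^2/2 + t
D^2[K](t) = 1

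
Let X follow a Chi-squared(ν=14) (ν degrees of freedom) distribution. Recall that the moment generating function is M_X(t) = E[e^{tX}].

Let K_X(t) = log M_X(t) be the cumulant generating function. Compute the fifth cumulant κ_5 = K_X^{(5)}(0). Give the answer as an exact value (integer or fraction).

M_X(t) = (1 - 2*t)^(-7)
K_X(t) = log M_X(t) = -7*log(1 - 2*t)
K′(t) = -14/(2*t - 1)
K′′(t) = 28/(4*t^2 - 4*t + 1)
K′′′(t) = -112/(8*t^3 - 12*t^2 + 6*t - 1)
K′′′′(t) = 672/(16*t^4 - 32*t^3 + 24*t^2 - 8*t + 1)
K′′′′′(t) = -5376/(32*t^5 - 80*t^4 + 80*t^3 - 40*t^2 + 10*t - 1)

κ_5 = K′′′′′(0) = 5376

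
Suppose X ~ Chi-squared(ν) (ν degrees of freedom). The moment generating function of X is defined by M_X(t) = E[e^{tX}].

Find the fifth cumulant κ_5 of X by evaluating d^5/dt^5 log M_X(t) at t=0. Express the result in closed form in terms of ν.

M_X(t) = (1 - 2*t)^(-ν/2)
K_X(t) = log M_X(t) = -ν*log(1 - 2*t)/2
K′(t) = -ν/(2*t - 1)
K′′(t) = 2*ν/(4*t^2 - 4*t + 1)
K′′′(t) = -8*ν/(8*t^3 - 12*t^2 + 6*t - 1)
K′′′′(t) = 48*ν/(16*t^4 - 32*t^3 + 24*t^2 - 8*t + 1)
K′′′′′(t) = -384*ν/(32*t^5 - 80*t^4 + 80*t^3 - 40*t^2 + 10*t - 1)

κ_5 = K′′′′′(0) = 384*ν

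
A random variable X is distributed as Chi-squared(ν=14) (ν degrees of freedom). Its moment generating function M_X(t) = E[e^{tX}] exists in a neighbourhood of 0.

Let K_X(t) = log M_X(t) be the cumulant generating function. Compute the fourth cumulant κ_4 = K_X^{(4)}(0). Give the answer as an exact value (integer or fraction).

κ_4 = d^4K/dt^4 |_{t=0} = 672

M_X(t) = (1 - 2*t)^(-7)
K_X(t) = log M_X(t) = -7*log(1 - 2*t)
dK/dt = -14/(2*t - 1)
d^2K/dt^2 = 28/(4*t^2 - 4*t + 1)
d^3K/dt^3 = -112/(8*t^3 - 12*t^2 + 6*t - 1)
d^4K/dt^4 = 672/(16*t^4 - 32*t^3 + 24*t^2 - 8*t + 1)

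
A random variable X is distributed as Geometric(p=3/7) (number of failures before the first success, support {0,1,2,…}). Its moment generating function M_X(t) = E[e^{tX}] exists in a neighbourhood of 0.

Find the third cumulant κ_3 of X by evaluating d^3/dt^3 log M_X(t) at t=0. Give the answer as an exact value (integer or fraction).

κ_3 = d^3K/dt^3 |_{t=0} = 308/27

M_X(t) = 3/(7*(1 - 4*e^(t)/7))
K_X(t) = log M_X(t) = -log(1 - 4*e^(t)/7) - log(7) + log(3)
dK/dt = -4*e^(t)/(4*e^(t) - 7)
d^2K/dt^2 = 28*e^(t)/(16*e^(2*t) - 56*e^(t) + 49)
d^3K/dt^3 = (-112*e^(2*t) - 196*e^(t))/(64*e^(3*t) - 336*e^(2*t) + 588*e^(t) - 343)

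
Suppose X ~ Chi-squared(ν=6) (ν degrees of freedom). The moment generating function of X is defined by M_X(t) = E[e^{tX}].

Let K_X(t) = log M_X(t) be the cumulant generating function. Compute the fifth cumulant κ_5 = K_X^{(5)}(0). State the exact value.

κ_5 = d^5K/dt^5 |_{t=0} = 2304

M_X(t) = (1 - 2*t)^(-3)
K_X(t) = log M_X(t) = -3*log(1 - 2*t)
dK/dt = -6/(2*t - 1)
d^2K/dt^2 = 12/(4*t^2 - 4*t + 1)
d^3K/dt^3 = -48/(8*t^3 - 12*t^2 + 6*t - 1)
d^4K/dt^4 = 288/(16*t^4 - 32*t^3 + 24*t^2 - 8*t + 1)
d^5K/dt^5 = -2304/(32*t^5 - 80*t^4 + 80*t^3 - 40*t^2 + 10*t - 1)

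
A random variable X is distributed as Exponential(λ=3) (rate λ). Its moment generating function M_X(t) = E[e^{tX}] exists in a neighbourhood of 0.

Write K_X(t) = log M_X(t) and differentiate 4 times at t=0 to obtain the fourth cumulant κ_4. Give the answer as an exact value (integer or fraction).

M_X(t) = 3/(3 - t)
K_X(t) = log M_X(t) = -log(3 - t) + log(3)
D^4[K](t) = 6/(t^4 - 12*t^3 + 54*t^2 - 108*t + 81)

κ_4 = D^4[K](0) = 2/27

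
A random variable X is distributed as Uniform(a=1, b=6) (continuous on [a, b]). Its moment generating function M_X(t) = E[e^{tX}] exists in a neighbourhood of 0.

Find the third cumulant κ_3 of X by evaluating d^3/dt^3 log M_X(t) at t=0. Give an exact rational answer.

M_X(t) = (e^(6*t) - e^(t))/(5*t)
K_X(t) = log M_X(t) = -log(t) + log(e^(6*t) - e^(t)) - log(5)
K′(t) = (6*t*e^(5*t) - t - e^(5*t) + 1)/(t*e^(5*t) - t)
K′′(t) = (-25*t^2*e^(5*t) + e^(10*t) - 2*e^(5*t) + 1)/(t^2*e^(10*t) - 2*t^2*e^(5*t) + t^2)
K′′′(t) = (125*t^3*e^(10*t) + 125*t^3*e^(5*t) - 2*e^(15*t) + 6*e^(10*t) - 6*e^(5*t) + 2)/(t^3*e^(15*t) - 3*t^3*e^(10*t) + 3*t^3*e^(5*t) - t^3)

κ_3 = K′′′(0) = 0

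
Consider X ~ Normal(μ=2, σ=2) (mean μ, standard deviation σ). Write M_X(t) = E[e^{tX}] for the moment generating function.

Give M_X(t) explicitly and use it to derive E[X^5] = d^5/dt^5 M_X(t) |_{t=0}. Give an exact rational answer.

E[X^5] = M′′′′′(0) = 832

M_X(t) = e^(2*t^2 + 2*t)
M′(t) = 4*t*e^(2*t)*e^(2*t^2) + 2*e^(2*t)*e^(2*t^2)
M′′(t) = 16*t^2*e^(2*t)*e^(2*t^2) + 16*t*e^(2*t)*e^(2*t^2) + 8*e^(2*t)*e^(2*t^2)
M′′′(t) = 64*t^3*e^(2*t)*e^(2*t^2) + 96*t^2*e^(2*t)*e^(2*t^2) + 96*t*e^(2*t)*e^(2*t^2) + 32*e^(2*t)*e^(2*t^2)
M′′′′(t) = 256*t^4*e^(2*t)*e^(2*t^2) + 512*t^3*e^(2*t)*e^(2*t^2) + 768*t^2*e^(2*t)*e^(2*t^2) + 512*t*e^(2*t)*e^(2*t^2) + 160*e^(2*t)*e^(2*t^2)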